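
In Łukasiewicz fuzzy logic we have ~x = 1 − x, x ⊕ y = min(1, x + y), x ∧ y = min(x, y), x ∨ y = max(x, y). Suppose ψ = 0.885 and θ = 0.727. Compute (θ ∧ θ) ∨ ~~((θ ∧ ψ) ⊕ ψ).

θ ∧ θ = min(0.727, 0.727) = 0.727
θ ∧ ψ = min(0.727, 0.885) = 0.727
(θ ∧ ψ) ⊕ ψ = min(1, 0.727 + 0.885) = min(1, 1.612) = 1.000
~((θ ∧ ψ) ⊕ ψ) = 1 − 1.000 = 0.000
~~((θ ∧ ψ) ⊕ ψ) = 1 − 0.000 = 1.000
(θ ∧ θ) ∨ ~~((θ ∧ ψ) ⊕ ψ) = max(0.727, 1.000) = 1.000

1.000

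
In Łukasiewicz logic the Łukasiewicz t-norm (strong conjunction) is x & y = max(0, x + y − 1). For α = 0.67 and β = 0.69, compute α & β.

0.36

α & β = max(0, 0.67 + 0.69 − 1) = max(0, 0.36) = 0.36
For comparison, the Gödel (minimum) t-norm min(x, y) would give 0.67.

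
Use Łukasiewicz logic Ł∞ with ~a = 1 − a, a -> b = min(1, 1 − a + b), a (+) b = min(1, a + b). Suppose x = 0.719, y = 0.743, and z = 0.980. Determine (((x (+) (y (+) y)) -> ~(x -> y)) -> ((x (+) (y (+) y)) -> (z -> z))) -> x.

y (+) y = min(1, 0.743 + 0.743) = min(1, 1.486) = 1.000
x (+) (y (+) y) = min(1, 0.719 + 1.000) = min(1, 1.719) = 1.000
x -> y = min(1, 1 − 0.719 + 0.743) = min(1, 1.024) = 1.000
~(x -> y) = 1 − 1.000 = 0.000
(x (+) (y (+) y)) -> ~(x -> y) = min(1, 1 − 1.000 + 0.000) = min(1, 0.000) = 0.000
z -> z = min(1, 1 − 0.980 + 0.980) = min(1, 1.000) = 1.000
(x (+) (y (+) y)) -> (z -> z) = min(1, 1 − 1.000 + 1.000) = min(1, 1.000) = 1.000
((x (+) (y (+) y)) -> ~(x -> y)) -> ((x (+) (y (+) y)) -> (z -> z)) = min(1, 1 − 0.000 + 1.000) = min(1, 2.000) = 1.000
(((x (+) (y (+) y)) -> ~(x -> y)) -> ((x (+) (y (+) y)) -> (z -> z))) -> x = min(1, 1 − 1.000 + 0.719) = min(1, 0.719) = 0.719

0.719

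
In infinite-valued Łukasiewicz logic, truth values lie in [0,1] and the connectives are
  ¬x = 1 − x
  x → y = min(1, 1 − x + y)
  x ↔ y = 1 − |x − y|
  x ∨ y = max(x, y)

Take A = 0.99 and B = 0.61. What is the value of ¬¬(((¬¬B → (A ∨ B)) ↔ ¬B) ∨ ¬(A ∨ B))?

¬B = 1 − 0.61 = 0.39
¬¬B = 1 − 0.39 = 0.61
A ∨ B = max(0.99, 0.61) = 0.99
¬¬B → (A ∨ B) = min(1, 1 − 0.61 + 0.99) = min(1, 1.38) = 1.00
(¬¬B → (A ∨ B)) ↔ ¬B = 1 − |1.00 − 0.39| = 1 − 0.61 = 0.39
¬(A ∨ B) = 1 − 0.99 = 0.01
((¬¬B → (A ∨ B)) ↔ ¬B) ∨ ¬(A ∨ B) = max(0.39, 0.01) = 0.39
¬(((¬¬B → (A ∨ B)) ↔ ¬B) ∨ ¬(A ∨ B)) = 1 − 0.39 = 0.61
¬¬(((¬¬B → (A ∨ B)) ↔ ¬B) ∨ ¬(A ∨ B)) = 1 − 0.61 = 0.39

0.39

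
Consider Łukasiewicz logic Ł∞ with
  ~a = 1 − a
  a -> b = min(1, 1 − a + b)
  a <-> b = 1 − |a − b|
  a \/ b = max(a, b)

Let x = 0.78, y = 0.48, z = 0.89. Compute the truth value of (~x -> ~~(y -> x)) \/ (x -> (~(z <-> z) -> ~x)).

~x = 1 − 0.78 = 0.22
y -> x = min(1, 1 − 0.48 + 0.78) = min(1, 1.30) = 1.00
~(y -> x) = 1 − 1.00 = 0.00
~~(y -> x) = 1 − 0.00 = 1.00
~x -> ~~(y -> x) = min(1, 1 − 0.22 + 1.00) = min(1, 1.78) = 1.00
z <-> z = 1 − |0.89 − 0.89| = 1 − 0.00 = 1.00
~(z <-> z) = 1 − 1.00 = 0.00
~(z <-> z) -> ~x = min(1, 1 − 0.00 + 0.22) = min(1, 1.22) = 1.00
x -> (~(z <-> z) -> ~x) = min(1, 1 − 0.78 + 1.00) = min(1, 1.22) = 1.00
(~x -> ~~(y -> x)) \/ (x -> (~(z <-> z) -> ~x)) = max(1.00, 1.00) = 1.00

1.00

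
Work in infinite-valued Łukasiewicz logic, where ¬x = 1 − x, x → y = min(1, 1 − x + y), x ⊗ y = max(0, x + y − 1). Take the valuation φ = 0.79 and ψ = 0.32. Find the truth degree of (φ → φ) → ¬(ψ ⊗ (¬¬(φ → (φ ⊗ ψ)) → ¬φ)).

0.79

φ → φ = min(1, 1 − 0.79 + 0.79) = min(1, 1.00) = 1.00
φ ⊗ ψ = max(0, 0.79 + 0.32 − 1) = max(0, 0.11) = 0.11
φ → (φ ⊗ ψ) = min(1, 1 − 0.79 + 0.11) = min(1, 0.32) = 0.32
¬(φ → (φ ⊗ ψ)) = 1 − 0.32 = 0.68
¬¬(φ → (φ ⊗ ψ)) = 1 − 0.68 = 0.32
¬φ = 1 − 0.79 = 0.21
¬¬(φ → (φ ⊗ ψ)) → ¬φ = min(1, 1 − 0.32 + 0.21) = min(1, 0.89) = 0.89
ψ ⊗ (¬¬(φ → (φ ⊗ ψ)) → ¬φ) = max(0, 0.32 + 0.89 − 1) = max(0, 0.21) = 0.21
¬(ψ ⊗ (¬¬(φ → (φ ⊗ ψ)) → ¬φ)) = 1 − 0.21 = 0.79
(φ → φ) → ¬(ψ ⊗ (¬¬(φ → (φ ⊗ ψ)) → ¬φ)) = min(1, 1 − 1.00 + 0.79) = min(1, 0.79) = 0.79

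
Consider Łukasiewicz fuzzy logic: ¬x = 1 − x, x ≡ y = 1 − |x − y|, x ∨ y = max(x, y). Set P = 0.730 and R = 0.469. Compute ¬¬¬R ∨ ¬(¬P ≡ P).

¬R = 1 − 0.469 = 0.531
¬¬R = 1 − 0.531 = 0.469
¬¬¬R = 1 − 0.469 = 0.531
¬P = 1 − 0.730 = 0.270
¬P ≡ P = 1 − |0.270 − 0.730| = 1 − 0.460 = 0.540
¬(¬P ≡ P) = 1 − 0.540 = 0.460
¬¬¬R ∨ ¬(¬P ≡ P) = max(0.531, 0.460) = 0.531

0.531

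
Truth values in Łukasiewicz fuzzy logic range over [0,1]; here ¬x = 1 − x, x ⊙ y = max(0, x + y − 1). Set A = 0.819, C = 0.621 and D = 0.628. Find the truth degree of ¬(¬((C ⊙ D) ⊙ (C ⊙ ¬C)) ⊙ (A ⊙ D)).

0.553

C ⊙ D = max(0, 0.621 + 0.628 − 1) = max(0, 0.249) = 0.249
¬C = 1 − 0.621 = 0.379
C ⊙ ¬C = max(0, 0.621 + 0.379 − 1) = max(0, 0.000) = 0.000
(C ⊙ D) ⊙ (C ⊙ ¬C) = max(0, 0.249 + 0.000 − 1) = max(0, -0.751) = 0.000
¬((C ⊙ D) ⊙ (C ⊙ ¬C)) = 1 − 0.000 = 1.000
A ⊙ D = max(0, 0.819 + 0.628 − 1) = max(0, 0.447) = 0.447
¬((C ⊙ D) ⊙ (C ⊙ ¬C)) ⊙ (A ⊙ D) = max(0, 1.000 + 0.447 − 1) = max(0, 0.447) = 0.447
¬(¬((C ⊙ D) ⊙ (C ⊙ ¬C)) ⊙ (A ⊙ D)) = 1 − 0.447 = 0.553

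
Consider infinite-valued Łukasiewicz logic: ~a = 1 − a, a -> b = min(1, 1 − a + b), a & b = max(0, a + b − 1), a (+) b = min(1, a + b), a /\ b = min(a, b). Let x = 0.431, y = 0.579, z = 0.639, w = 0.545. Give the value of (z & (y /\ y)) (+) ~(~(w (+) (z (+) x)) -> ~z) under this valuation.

0.218

y /\ y = min(0.579, 0.579) = 0.579
z & (y /\ y) = max(0, 0.639 + 0.579 − 1) = max(0, 0.218) = 0.218
z (+) x = min(1, 0.639 + 0.431) = min(1, 1.070) = 1.000
w (+) (z (+) x) = min(1, 0.545 + 1.000) = min(1, 1.545) = 1.000
~(w (+) (z (+) x)) = 1 − 1.000 = 0.000
~z = 1 − 0.639 = 0.361
~(w (+) (z (+) x)) -> ~z = min(1, 1 − 0.000 + 0.361) = min(1, 1.361) = 1.000
~(~(w (+) (z (+) x)) -> ~z) = 1 − 1.000 = 0.000
(z & (y /\ y)) (+) ~(~(w (+) (z (+) x)) -> ~z) = min(1, 0.218 + 0.000) = min(1, 0.218) = 0.218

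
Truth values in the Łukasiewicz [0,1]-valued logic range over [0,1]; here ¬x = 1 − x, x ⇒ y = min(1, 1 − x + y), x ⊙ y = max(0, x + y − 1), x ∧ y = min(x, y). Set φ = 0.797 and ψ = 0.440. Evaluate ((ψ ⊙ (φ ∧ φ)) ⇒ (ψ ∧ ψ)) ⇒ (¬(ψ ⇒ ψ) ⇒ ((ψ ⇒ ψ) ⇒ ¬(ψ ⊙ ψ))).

φ ∧ φ = min(0.797, 0.797) = 0.797
ψ ⊙ (φ ∧ φ) = max(0, 0.440 + 0.797 − 1) = max(0, 0.237) = 0.237
ψ ∧ ψ = min(0.440, 0.440) = 0.440
(ψ ⊙ (φ ∧ φ)) ⇒ (ψ ∧ ψ) = min(1, 1 − 0.237 + 0.440) = min(1, 1.203) = 1.000
ψ ⇒ ψ = min(1, 1 − 0.440 + 0.440) = min(1, 1.000) = 1.000
¬(ψ ⇒ ψ) = 1 − 1.000 = 0.000
ψ ⊙ ψ = max(0, 0.440 + 0.440 − 1) = max(0, -0.120) = 0.000
¬(ψ ⊙ ψ) = 1 − 0.000 = 1.000
(ψ ⇒ ψ) ⇒ ¬(ψ ⊙ ψ) = min(1, 1 − 1.000 + 1.000) = min(1, 1.000) = 1.000
¬(ψ ⇒ ψ) ⇒ ((ψ ⇒ ψ) ⇒ ¬(ψ ⊙ ψ)) = min(1, 1 − 0.000 + 1.000) = min(1, 2.000) = 1.000
((ψ ⊙ (φ ∧ φ)) ⇒ (ψ ∧ ψ)) ⇒ (¬(ψ ⇒ ψ) ⇒ ((ψ ⇒ ψ) ⇒ ¬(ψ ⊙ ψ))) = min(1, 1 − 1.000 + 1.000) = min(1, 1.000) = 1.000

1.000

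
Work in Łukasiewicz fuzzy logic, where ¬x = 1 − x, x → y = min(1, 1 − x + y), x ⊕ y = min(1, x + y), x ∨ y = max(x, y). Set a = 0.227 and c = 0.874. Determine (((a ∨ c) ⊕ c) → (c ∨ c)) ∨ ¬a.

a ∨ c = max(0.227, 0.874) = 0.874
(a ∨ c) ⊕ c = min(1, 0.874 + 0.874) = min(1, 1.748) = 1.000
c ∨ c = max(0.874, 0.874) = 0.874
((a ∨ c) ⊕ c) → (c ∨ c) = min(1, 1 − 1.000 + 0.874) = min(1, 0.874) = 0.874
¬a = 1 − 0.227 = 0.773
(((a ∨ c) ⊕ c) → (c ∨ c)) ∨ ¬a = max(0.874, 0.773) = 0.874

0.874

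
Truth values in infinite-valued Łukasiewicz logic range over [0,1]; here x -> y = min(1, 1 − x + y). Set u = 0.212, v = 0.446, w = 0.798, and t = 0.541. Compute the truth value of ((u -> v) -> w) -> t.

u -> v = min(1, 1 − 0.212 + 0.446) = min(1, 1.234) = 1.000
(u -> v) -> w = min(1, 1 − 1.000 + 0.798) = min(1, 0.798) = 0.798
((u -> v) -> w) -> t = min(1, 1 − 0.798 + 0.541) = min(1, 0.743) = 0.743

0.743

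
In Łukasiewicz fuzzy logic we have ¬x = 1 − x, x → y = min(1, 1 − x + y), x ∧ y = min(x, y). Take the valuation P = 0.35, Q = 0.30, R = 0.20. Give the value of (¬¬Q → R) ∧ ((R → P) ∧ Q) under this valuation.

0.30

¬Q = 1 − 0.30 = 0.70
¬¬Q = 1 − 0.70 = 0.30
¬¬Q → R = min(1, 1 − 0.30 + 0.20) = min(1, 0.90) = 0.90
R → P = min(1, 1 − 0.20 + 0.35) = min(1, 1.15) = 1.00
(R → P) ∧ Q = min(1.00, 0.30) = 0.30
(¬¬Q → R) ∧ ((R → P) ∧ Q) = min(0.90, 0.30) = 0.30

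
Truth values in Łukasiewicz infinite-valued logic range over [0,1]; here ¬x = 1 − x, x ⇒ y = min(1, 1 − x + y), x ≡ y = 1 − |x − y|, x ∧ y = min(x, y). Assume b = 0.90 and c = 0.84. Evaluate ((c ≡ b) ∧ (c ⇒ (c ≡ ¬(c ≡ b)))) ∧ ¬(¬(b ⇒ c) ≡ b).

c ≡ b = 1 − |0.84 − 0.90| = 1 − 0.06 = 0.94
¬(c ≡ b) = 1 − 0.94 = 0.06
c ≡ ¬(c ≡ b) = 1 − |0.84 − 0.06| = 1 − 0.78 = 0.22
c ⇒ (c ≡ ¬(c ≡ b)) = min(1, 1 − 0.84 + 0.22) = min(1, 0.38) = 0.38
(c ≡ b) ∧ (c ⇒ (c ≡ ¬(c ≡ b))) = min(0.94, 0.38) = 0.38
b ⇒ c = min(1, 1 − 0.90 + 0.84) = min(1, 0.94) = 0.94
¬(b ⇒ c) = 1 − 0.94 = 0.06
¬(b ⇒ c) ≡ b = 1 − |0.06 − 0.90| = 1 − 0.84 = 0.16
¬(¬(b ⇒ c) ≡ b) = 1 − 0.16 = 0.84
((c ≡ b) ∧ (c ⇒ (c ≡ ¬(c ≡ b)))) ∧ ¬(¬(b ⇒ c) ≡ b) = min(0.38, 0.84) = 0.38

0.38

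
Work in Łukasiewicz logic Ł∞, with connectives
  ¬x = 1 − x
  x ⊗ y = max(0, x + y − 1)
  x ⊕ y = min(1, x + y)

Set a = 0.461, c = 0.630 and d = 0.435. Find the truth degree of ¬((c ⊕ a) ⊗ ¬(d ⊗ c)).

c ⊕ a = min(1, 0.630 + 0.461) = min(1, 1.091) = 1.000
d ⊗ c = max(0, 0.435 + 0.630 − 1) = max(0, 0.065) = 0.065
¬(d ⊗ c) = 1 − 0.065 = 0.935
(c ⊕ a) ⊗ ¬(d ⊗ c) = max(0, 1.000 + 0.935 − 1) = max(0, 0.935) = 0.935
¬((c ⊕ a) ⊗ ¬(d ⊗ c)) = 1 − 0.935 = 0.065

0.065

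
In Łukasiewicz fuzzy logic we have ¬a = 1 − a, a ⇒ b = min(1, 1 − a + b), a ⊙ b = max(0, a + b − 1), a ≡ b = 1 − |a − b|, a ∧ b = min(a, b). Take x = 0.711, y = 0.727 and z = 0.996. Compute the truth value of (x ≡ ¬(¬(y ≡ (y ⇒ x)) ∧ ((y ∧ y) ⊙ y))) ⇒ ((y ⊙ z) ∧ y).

0.755

y ⇒ x = min(1, 1 − 0.727 + 0.711) = min(1, 0.984) = 0.984
y ≡ (y ⇒ x) = 1 − |0.727 − 0.984| = 1 − 0.257 = 0.743
¬(y ≡ (y ⇒ x)) = 1 − 0.743 = 0.257
y ∧ y = min(0.727, 0.727) = 0.727
(y ∧ y) ⊙ y = max(0, 0.727 + 0.727 − 1) = max(0, 0.454) = 0.454
¬(y ≡ (y ⇒ x)) ∧ ((y ∧ y) ⊙ y) = min(0.257, 0.454) = 0.257
¬(¬(y ≡ (y ⇒ x)) ∧ ((y ∧ y) ⊙ y)) = 1 − 0.257 = 0.743
x ≡ ¬(¬(y ≡ (y ⇒ x)) ∧ ((y ∧ y) ⊙ y)) = 1 − |0.711 − 0.743| = 1 − 0.032 = 0.968
y ⊙ z = max(0, 0.727 + 0.996 − 1) = max(0, 0.723) = 0.723
(y ⊙ z) ∧ y = min(0.723, 0.727) = 0.723
(x ≡ ¬(¬(y ≡ (y ⇒ x)) ∧ ((y ∧ y) ⊙ y))) ⇒ ((y ⊙ z) ∧ y) = min(1, 1 − 0.968 + 0.723) = min(1, 0.755) = 0.755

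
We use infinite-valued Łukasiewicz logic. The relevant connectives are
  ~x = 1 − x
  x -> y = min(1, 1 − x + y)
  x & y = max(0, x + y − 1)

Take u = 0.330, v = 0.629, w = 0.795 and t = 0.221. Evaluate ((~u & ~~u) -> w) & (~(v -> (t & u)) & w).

~u = 1 − 0.330 = 0.670
~~u = 1 − 0.670 = 0.330
~u & ~~u = max(0, 0.670 + 0.330 − 1) = max(0, 0.000) = 0.000
(~u & ~~u) -> w = min(1, 1 − 0.000 + 0.795) = min(1, 1.795) = 1.000
t & u = max(0, 0.221 + 0.330 − 1) = max(0, -0.449) = 0.000
v -> (t & u) = min(1, 1 − 0.629 + 0.000) = min(1, 0.371) = 0.371
~(v -> (t & u)) = 1 − 0.371 = 0.629
~(v -> (t & u)) & w = max(0, 0.629 + 0.795 − 1) = max(0, 0.424) = 0.424
((~u & ~~u) -> w) & (~(v -> (t & u)) & w) = max(0, 1.000 + 0.424 − 1) = max(0, 0.424) = 0.424

0.424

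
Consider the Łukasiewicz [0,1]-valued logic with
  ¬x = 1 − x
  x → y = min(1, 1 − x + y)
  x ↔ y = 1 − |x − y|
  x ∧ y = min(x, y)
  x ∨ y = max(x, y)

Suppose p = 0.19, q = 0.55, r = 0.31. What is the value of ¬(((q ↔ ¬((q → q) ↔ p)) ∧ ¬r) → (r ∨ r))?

0.38

q → q = min(1, 1 − 0.55 + 0.55) = min(1, 1.00) = 1.00
(q → q) ↔ p = 1 − |1.00 − 0.19| = 1 − 0.81 = 0.19
¬((q → q) ↔ p) = 1 − 0.19 = 0.81
q ↔ ¬((q → q) ↔ p) = 1 − |0.55 − 0.81| = 1 − 0.26 = 0.74
¬r = 1 − 0.31 = 0.69
(q ↔ ¬((q → q) ↔ p)) ∧ ¬r = min(0.74, 0.69) = 0.69
r ∨ r = max(0.31, 0.31) = 0.31
((q ↔ ¬((q → q) ↔ p)) ∧ ¬r) → (r ∨ r) = min(1, 1 − 0.69 + 0.31) = min(1, 0.62) = 0.62
¬(((q ↔ ¬((q → q) ↔ p)) ∧ ¬r) → (r ∨ r)) = 1 − 0.62 = 0.38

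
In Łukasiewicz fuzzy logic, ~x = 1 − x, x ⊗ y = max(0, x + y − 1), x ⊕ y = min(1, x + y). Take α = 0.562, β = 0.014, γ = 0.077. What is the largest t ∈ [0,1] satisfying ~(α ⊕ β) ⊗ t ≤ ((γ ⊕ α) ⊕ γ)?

α ⊕ β = min(1, 0.562 + 0.014) = min(1, 0.576) = 0.576
~(α ⊕ β) = 1 − 0.576 = 0.424
So the left factor is ~(α ⊕ β) = 0.424.
γ ⊕ α = min(1, 0.077 + 0.562) = min(1, 0.639) = 0.639
(γ ⊕ α) ⊕ γ = min(1, 0.639 + 0.077) = min(1, 0.716) = 0.716
So the right-hand bound is (γ ⊕ α) ⊕ γ = 0.716.
The residuum of the Łukasiewicz t-norm gives the supremum: min(1, 1 − 0.424 + 0.716).
1 − 0.424 + 0.716 = 1.292, so t = min(1, 1.292) = 1.000.
Check: 0.424 ⊗ 1.000 = max(0, 0.424) = 0.424 ≤ 0.716.

1.000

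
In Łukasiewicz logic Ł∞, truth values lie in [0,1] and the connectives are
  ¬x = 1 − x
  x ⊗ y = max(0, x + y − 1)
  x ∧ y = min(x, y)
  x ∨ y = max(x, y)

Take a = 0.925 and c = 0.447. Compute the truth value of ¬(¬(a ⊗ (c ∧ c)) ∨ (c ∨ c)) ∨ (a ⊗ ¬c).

0.478

c ∧ c = min(0.447, 0.447) = 0.447
a ⊗ (c ∧ c) = max(0, 0.925 + 0.447 − 1) = max(0, 0.372) = 0.372
¬(a ⊗ (c ∧ c)) = 1 − 0.372 = 0.628
c ∨ c = max(0.447, 0.447) = 0.447
¬(a ⊗ (c ∧ c)) ∨ (c ∨ c) = max(0.628, 0.447) = 0.628
¬(¬(a ⊗ (c ∧ c)) ∨ (c ∨ c)) = 1 − 0.628 = 0.372
¬c = 1 − 0.447 = 0.553
a ⊗ ¬c = max(0, 0.925 + 0.553 − 1) = max(0, 0.478) = 0.478
¬(¬(a ⊗ (c ∧ c)) ∨ (c ∨ c)) ∨ (a ⊗ ¬c) = max(0.372, 0.478) = 0.478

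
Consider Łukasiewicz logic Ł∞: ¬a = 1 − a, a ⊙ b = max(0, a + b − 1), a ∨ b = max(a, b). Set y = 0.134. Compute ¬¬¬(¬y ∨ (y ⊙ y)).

¬y = 1 − 0.134 = 0.866
y ⊙ y = max(0, 0.134 + 0.134 − 1) = max(0, -0.732) = 0.000
¬y ∨ (y ⊙ y) = max(0.866, 0.000) = 0.866
¬(¬y ∨ (y ⊙ y)) = 1 − 0.866 = 0.134
¬¬(¬y ∨ (y ⊙ y)) = 1 − 0.134 = 0.866
¬¬¬(¬y ∨ (y ⊙ y)) = 1 − 0.866 = 0.134

0.134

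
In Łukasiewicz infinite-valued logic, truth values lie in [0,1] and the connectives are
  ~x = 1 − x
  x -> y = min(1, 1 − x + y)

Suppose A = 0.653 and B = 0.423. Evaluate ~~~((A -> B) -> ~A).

0.423

A -> B = min(1, 1 − 0.653 + 0.423) = min(1, 0.770) = 0.770
~A = 1 − 0.653 = 0.347
(A -> B) -> ~A = min(1, 1 − 0.770 + 0.347) = min(1, 0.577) = 0.577
~((A -> B) -> ~A) = 1 − 0.577 = 0.423
~~((A -> B) -> ~A) = 1 − 0.423 = 0.577
~~~((A -> B) -> ~A) = 1 − 0.577 = 0.423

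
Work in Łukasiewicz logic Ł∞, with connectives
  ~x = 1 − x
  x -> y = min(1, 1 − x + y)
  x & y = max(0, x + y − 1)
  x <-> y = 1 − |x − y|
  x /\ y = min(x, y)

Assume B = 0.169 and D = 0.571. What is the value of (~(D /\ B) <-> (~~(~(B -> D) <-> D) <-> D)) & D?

0.544

D /\ B = min(0.571, 0.169) = 0.169
~(D /\ B) = 1 − 0.169 = 0.831
B -> D = min(1, 1 − 0.169 + 0.571) = min(1, 1.402) = 1.000
~(B -> D) = 1 − 1.000 = 0.000
~(B -> D) <-> D = 1 − |0.000 − 0.571| = 1 − 0.571 = 0.429
~(~(B -> D) <-> D) = 1 − 0.429 = 0.571
~~(~(B -> D) <-> D) = 1 − 0.571 = 0.429
~~(~(B -> D) <-> D) <-> D = 1 − |0.429 − 0.571| = 1 − 0.142 = 0.858
~(D /\ B) <-> (~~(~(B -> D) <-> D) <-> D) = 1 − |0.831 − 0.858| = 1 − 0.027 = 0.973
(~(D /\ B) <-> (~~(~(B -> D) <-> D) <-> D)) & D = max(0, 0.973 + 0.571 − 1) = max(0, 0.544) = 0.544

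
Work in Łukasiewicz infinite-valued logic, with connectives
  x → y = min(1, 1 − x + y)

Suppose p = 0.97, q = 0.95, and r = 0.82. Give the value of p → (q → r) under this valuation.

q → r = min(1, 1 − 0.95 + 0.82) = min(1, 0.87) = 0.87
p → (q → r) = min(1, 1 − 0.97 + 0.87) = min(1, 0.90) = 0.90

0.90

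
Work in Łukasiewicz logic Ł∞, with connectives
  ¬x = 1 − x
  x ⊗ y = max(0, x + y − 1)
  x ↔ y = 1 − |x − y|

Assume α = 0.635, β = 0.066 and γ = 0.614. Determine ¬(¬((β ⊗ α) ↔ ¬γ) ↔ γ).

β ⊗ α = max(0, 0.066 + 0.635 − 1) = max(0, -0.299) = 0.000
¬γ = 1 − 0.614 = 0.386
(β ⊗ α) ↔ ¬γ = 1 − |0.000 − 0.386| = 1 − 0.386 = 0.614
¬((β ⊗ α) ↔ ¬γ) = 1 − 0.614 = 0.386
¬((β ⊗ α) ↔ ¬γ) ↔ γ = 1 − |0.386 − 0.614| = 1 − 0.228 = 0.772
¬(¬((β ⊗ α) ↔ ¬γ) ↔ γ) = 1 − 0.772 = 0.228

0.228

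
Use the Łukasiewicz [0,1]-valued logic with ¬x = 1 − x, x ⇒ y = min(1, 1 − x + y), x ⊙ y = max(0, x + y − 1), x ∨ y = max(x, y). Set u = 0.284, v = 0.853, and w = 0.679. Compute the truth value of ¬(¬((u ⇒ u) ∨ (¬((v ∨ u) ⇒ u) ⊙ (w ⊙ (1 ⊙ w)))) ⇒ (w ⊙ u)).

0.000

u ⇒ u = min(1, 1 − 0.284 + 0.284) = min(1, 1.000) = 1.000
v ∨ u = max(0.853, 0.284) = 0.853
(v ∨ u) ⇒ u = min(1, 1 − 0.853 + 0.284) = min(1, 0.431) = 0.431
¬((v ∨ u) ⇒ u) = 1 − 0.431 = 0.569
1 ⊙ w = max(0, 1.000 + 0.679 − 1) = max(0, 0.679) = 0.679
w ⊙ (1 ⊙ w) = max(0, 0.679 + 0.679 − 1) = max(0, 0.358) = 0.358
¬((v ∨ u) ⇒ u) ⊙ (w ⊙ (1 ⊙ w)) = max(0, 0.569 + 0.358 − 1) = max(0, -0.073) = 0.000
(u ⇒ u) ∨ (¬((v ∨ u) ⇒ u) ⊙ (w ⊙ (1 ⊙ w))) = max(1.000, 0.000) = 1.000
¬((u ⇒ u) ∨ (¬((v ∨ u) ⇒ u) ⊙ (w ⊙ (1 ⊙ w)))) = 1 − 1.000 = 0.000
w ⊙ u = max(0, 0.679 + 0.284 − 1) = max(0, -0.037) = 0.000
¬((u ⇒ u) ∨ (¬((v ∨ u) ⇒ u) ⊙ (w ⊙ (1 ⊙ w)))) ⇒ (w ⊙ u) = min(1, 1 − 0.000 + 0.000) = min(1, 1.000) = 1.000
¬(¬((u ⇒ u) ∨ (¬((v ∨ u) ⇒ u) ⊙ (w ⊙ (1 ⊙ w)))) ⇒ (w ⊙ u)) = 1 − 1.000 = 0.000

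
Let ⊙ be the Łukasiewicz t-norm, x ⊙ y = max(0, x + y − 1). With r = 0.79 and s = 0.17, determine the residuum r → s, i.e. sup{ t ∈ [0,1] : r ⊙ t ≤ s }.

The residuum of the Łukasiewicz t-norm gives the supremum: min(1, 1 − 0.79 + 0.17).
1 − 0.79 + 0.17 = 0.38, so t = min(1, 0.38) = 0.38.
Check: 0.79 ⊙ 0.38 = max(0, 0.17) = 0.17 ≤ 0.17.

0.38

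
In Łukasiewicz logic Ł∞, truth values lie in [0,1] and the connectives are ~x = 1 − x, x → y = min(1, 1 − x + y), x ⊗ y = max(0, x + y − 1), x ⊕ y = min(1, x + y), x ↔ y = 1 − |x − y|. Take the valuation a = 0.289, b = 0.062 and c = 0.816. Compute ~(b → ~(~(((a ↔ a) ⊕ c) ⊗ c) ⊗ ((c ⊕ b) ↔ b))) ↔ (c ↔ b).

a ↔ a = 1 − |0.289 − 0.289| = 1 − 0.000 = 1.000
(a ↔ a) ⊕ c = min(1, 1.000 + 0.816) = min(1, 1.816) = 1.000
((a ↔ a) ⊕ c) ⊗ c = max(0, 1.000 + 0.816 − 1) = max(0, 0.816) = 0.816
~(((a ↔ a) ⊕ c) ⊗ c) = 1 − 0.816 = 0.184
c ⊕ b = min(1, 0.816 + 0.062) = min(1, 0.878) = 0.878
(c ⊕ b) ↔ b = 1 − |0.878 − 0.062| = 1 − 0.816 = 0.184
~(((a ↔ a) ⊕ c) ⊗ c) ⊗ ((c ⊕ b) ↔ b) = max(0, 0.184 + 0.184 − 1) = max(0, -0.632) = 0.000
~(~(((a ↔ a) ⊕ c) ⊗ c) ⊗ ((c ⊕ b) ↔ b)) = 1 − 0.000 = 1.000
b → ~(~(((a ↔ a) ⊕ c) ⊗ c) ⊗ ((c ⊕ b) ↔ b)) = min(1, 1 − 0.062 + 1.000) = min(1, 1.938) = 1.000
~(b → ~(~(((a ↔ a) ⊕ c) ⊗ c) ⊗ ((c ⊕ b) ↔ b))) = 1 − 1.000 = 0.000
c ↔ b = 1 − |0.816 − 0.062| = 1 − 0.754 = 0.246
~(b → ~(~(((a ↔ a) ⊕ c) ⊗ c) ⊗ ((c ⊕ b) ↔ b))) ↔ (c ↔ b) = 1 − |0.000 − 0.246| = 1 − 0.246 = 0.754

0.754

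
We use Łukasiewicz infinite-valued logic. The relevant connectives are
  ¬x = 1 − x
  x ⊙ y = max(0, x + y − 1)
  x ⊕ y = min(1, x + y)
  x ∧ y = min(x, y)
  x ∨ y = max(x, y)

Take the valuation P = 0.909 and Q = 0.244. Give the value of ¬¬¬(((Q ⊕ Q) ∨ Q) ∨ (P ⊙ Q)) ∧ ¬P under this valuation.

Q ⊕ Q = min(1, 0.244 + 0.244) = min(1, 0.488) = 0.488
(Q ⊕ Q) ∨ Q = max(0.488, 0.244) = 0.488
P ⊙ Q = max(0, 0.909 + 0.244 − 1) = max(0, 0.153) = 0.153
((Q ⊕ Q) ∨ Q) ∨ (P ⊙ Q) = max(0.488, 0.153) = 0.488
¬(((Q ⊕ Q) ∨ Q) ∨ (P ⊙ Q)) = 1 − 0.488 = 0.512
¬¬(((Q ⊕ Q) ∨ Q) ∨ (P ⊙ Q)) = 1 − 0.512 = 0.488
¬¬¬(((Q ⊕ Q) ∨ Q) ∨ (P ⊙ Q)) = 1 − 0.488 = 0.512
¬P = 1 − 0.909 = 0.091
¬¬¬(((Q ⊕ Q) ∨ Q) ∨ (P ⊙ Q)) ∧ ¬P = min(0.512, 0.091) = 0.091

0.091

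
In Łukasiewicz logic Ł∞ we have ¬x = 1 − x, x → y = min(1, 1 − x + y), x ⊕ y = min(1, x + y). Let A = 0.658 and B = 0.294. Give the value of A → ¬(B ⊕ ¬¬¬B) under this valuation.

0.342

¬B = 1 − 0.294 = 0.706
¬¬B = 1 − 0.706 = 0.294
¬¬¬B = 1 − 0.294 = 0.706
B ⊕ ¬¬¬B = min(1, 0.294 + 0.706) = min(1, 1.000) = 1.000
¬(B ⊕ ¬¬¬B) = 1 − 1.000 = 0.000
A → ¬(B ⊕ ¬¬¬B) = min(1, 1 − 0.658 + 0.000) = min(1, 0.342) = 0.342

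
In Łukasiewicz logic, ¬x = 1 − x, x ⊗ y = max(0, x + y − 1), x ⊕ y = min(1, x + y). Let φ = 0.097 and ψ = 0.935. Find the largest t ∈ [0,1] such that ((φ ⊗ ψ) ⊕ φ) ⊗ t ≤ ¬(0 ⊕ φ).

φ ⊗ ψ = max(0, 0.097 + 0.935 − 1) = max(0, 0.032) = 0.032
(φ ⊗ ψ) ⊕ φ = min(1, 0.032 + 0.097) = min(1, 0.129) = 0.129
So the left factor is (φ ⊗ ψ) ⊕ φ = 0.129.
0 ⊕ φ = min(1, 0.000 + 0.097) = min(1, 0.097) = 0.097
¬(0 ⊕ φ) = 1 − 0.097 = 0.903
So the right-hand bound is ¬(0 ⊕ φ) = 0.903.
The residuum of the Łukasiewicz t-norm gives the supremum: min(1, 1 − 0.129 + 0.903).
1 − 0.129 + 0.903 = 1.774, so t = min(1, 1.774) = 1.000.
Check: 0.129 ⊗ 1.000 = max(0, 0.129) = 0.129 ≤ 0.903.

1.000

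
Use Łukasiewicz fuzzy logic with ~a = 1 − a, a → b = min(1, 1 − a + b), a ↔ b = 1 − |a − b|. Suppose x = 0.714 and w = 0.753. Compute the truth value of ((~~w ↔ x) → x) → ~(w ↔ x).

0.286

~w = 1 − 0.753 = 0.247
~~w = 1 − 0.247 = 0.753
~~w ↔ x = 1 − |0.753 − 0.714| = 1 − 0.039 = 0.961
(~~w ↔ x) → x = min(1, 1 − 0.961 + 0.714) = min(1, 0.753) = 0.753
w ↔ x = 1 − |0.753 − 0.714| = 1 − 0.039 = 0.961
~(w ↔ x) = 1 − 0.961 = 0.039
((~~w ↔ x) → x) → ~(w ↔ x) = min(1, 1 − 0.753 + 0.039) = min(1, 0.286) = 0.286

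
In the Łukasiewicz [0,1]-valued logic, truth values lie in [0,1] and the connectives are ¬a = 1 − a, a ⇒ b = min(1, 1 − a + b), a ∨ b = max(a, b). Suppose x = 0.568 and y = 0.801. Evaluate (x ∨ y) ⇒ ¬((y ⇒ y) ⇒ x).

x ∨ y = max(0.568, 0.801) = 0.801
y ⇒ y = min(1, 1 − 0.801 + 0.801) = min(1, 1.000) = 1.000
(y ⇒ y) ⇒ x = min(1, 1 − 1.000 + 0.568) = min(1, 0.568) = 0.568
¬((y ⇒ y) ⇒ x) = 1 − 0.568 = 0.432
(x ∨ y) ⇒ ¬((y ⇒ y) ⇒ x) = min(1, 1 − 0.801 + 0.432) = min(1, 0.631) = 0.631

0.631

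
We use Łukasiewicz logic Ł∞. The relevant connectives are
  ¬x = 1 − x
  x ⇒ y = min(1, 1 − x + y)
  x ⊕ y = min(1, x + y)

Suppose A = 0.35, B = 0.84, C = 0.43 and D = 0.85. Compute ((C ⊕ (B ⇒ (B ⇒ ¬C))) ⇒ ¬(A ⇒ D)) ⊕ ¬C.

0.57

¬C = 1 − 0.43 = 0.57
B ⇒ ¬C = min(1, 1 − 0.84 + 0.57) = min(1, 0.73) = 0.73
B ⇒ (B ⇒ ¬C) = min(1, 1 − 0.84 + 0.73) = min(1, 0.89) = 0.89
C ⊕ (B ⇒ (B ⇒ ¬C)) = min(1, 0.43 + 0.89) = min(1, 1.32) = 1.00
A ⇒ D = min(1, 1 − 0.35 + 0.85) = min(1, 1.50) = 1.00
¬(A ⇒ D) = 1 − 1.00 = 0.00
(C ⊕ (B ⇒ (B ⇒ ¬C))) ⇒ ¬(A ⇒ D) = min(1, 1 − 1.00 + 0.00) = min(1, 0.00) = 0.00
((C ⊕ (B ⇒ (B ⇒ ¬C))) ⇒ ¬(A ⇒ D)) ⊕ ¬C = min(1, 0.00 + 0.57) = min(1, 0.57) = 0.57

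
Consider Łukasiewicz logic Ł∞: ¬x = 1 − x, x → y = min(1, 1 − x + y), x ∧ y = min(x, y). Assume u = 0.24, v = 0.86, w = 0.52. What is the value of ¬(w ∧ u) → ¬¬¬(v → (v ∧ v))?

w ∧ u = min(0.52, 0.24) = 0.24
¬(w ∧ u) = 1 − 0.24 = 0.76
v ∧ v = min(0.86, 0.86) = 0.86
v → (v ∧ v) = min(1, 1 − 0.86 + 0.86) = min(1, 1.00) = 1.00
¬(v → (v ∧ v)) = 1 − 1.00 = 0.00
¬¬(v → (v ∧ v)) = 1 − 0.00 = 1.00
¬¬¬(v → (v ∧ v)) = 1 − 1.00 = 0.00
¬(w ∧ u) → ¬¬¬(v → (v ∧ v)) = min(1, 1 − 0.76 + 0.00) = min(1, 0.24) = 0.24

0.24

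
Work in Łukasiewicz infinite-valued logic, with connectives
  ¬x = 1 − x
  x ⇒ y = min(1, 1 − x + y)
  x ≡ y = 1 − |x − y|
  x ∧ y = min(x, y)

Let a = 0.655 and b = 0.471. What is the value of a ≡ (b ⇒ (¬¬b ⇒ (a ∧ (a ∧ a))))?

0.655

¬b = 1 − 0.471 = 0.529
¬¬b = 1 − 0.529 = 0.471
a ∧ a = min(0.655, 0.655) = 0.655
a ∧ (a ∧ a) = min(0.655, 0.655) = 0.655
¬¬b ⇒ (a ∧ (a ∧ a)) = min(1, 1 − 0.471 + 0.655) = min(1, 1.184) = 1.000
b ⇒ (¬¬b ⇒ (a ∧ (a ∧ a))) = min(1, 1 − 0.471 + 1.000) = min(1, 1.529) = 1.000
a ≡ (b ⇒ (¬¬b ⇒ (a ∧ (a ∧ a)))) = 1 − |0.655 − 1.000| = 1 − 0.345 = 0.655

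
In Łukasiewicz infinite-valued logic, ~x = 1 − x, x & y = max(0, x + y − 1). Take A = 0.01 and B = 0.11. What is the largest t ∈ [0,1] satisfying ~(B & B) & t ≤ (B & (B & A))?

0.00

B & B = max(0, 0.11 + 0.11 − 1) = max(0, -0.78) = 0.00
~(B & B) = 1 − 0.00 = 1.00
So the left factor is ~(B & B) = 1.00.
B & A = max(0, 0.11 + 0.01 − 1) = max(0, -0.88) = 0.00
B & (B & A) = max(0, 0.11 + 0.00 − 1) = max(0, -0.89) = 0.00
So the right-hand bound is B & (B & A) = 0.00.
The residuum of the Łukasiewicz t-norm gives the supremum: min(1, 1 − 1.00 + 0.00).
1 − 1.00 + 0.00 = 0.00, so t = min(1, 0.00) = 0.00.
Check: 1.00 & 0.00 = max(0, 0.00) = 0.00 ≤ 0.00.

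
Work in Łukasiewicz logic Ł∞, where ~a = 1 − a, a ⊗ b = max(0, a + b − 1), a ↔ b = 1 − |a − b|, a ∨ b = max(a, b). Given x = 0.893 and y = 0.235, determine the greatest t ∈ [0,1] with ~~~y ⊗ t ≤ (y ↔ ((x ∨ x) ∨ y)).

~y = 1 − 0.235 = 0.765
~~y = 1 − 0.765 = 0.235
~~~y = 1 − 0.235 = 0.765
So the left factor is ~~~y = 0.765.
x ∨ x = max(0.893, 0.893) = 0.893
(x ∨ x) ∨ y = max(0.893, 0.235) = 0.893
y ↔ ((x ∨ x) ∨ y) = 1 − |0.235 − 0.893| = 1 − 0.658 = 0.342
So the right-hand bound is y ↔ ((x ∨ x) ∨ y) = 0.342.
The residuum of the Łukasiewicz t-norm gives the supremum: min(1, 1 − 0.765 + 0.342).
1 − 0.765 + 0.342 = 0.577, so t = min(1, 0.577) = 0.577.
Check: 0.765 ⊗ 0.577 = max(0, 0.342) = 0.342 ≤ 0.342.

0.577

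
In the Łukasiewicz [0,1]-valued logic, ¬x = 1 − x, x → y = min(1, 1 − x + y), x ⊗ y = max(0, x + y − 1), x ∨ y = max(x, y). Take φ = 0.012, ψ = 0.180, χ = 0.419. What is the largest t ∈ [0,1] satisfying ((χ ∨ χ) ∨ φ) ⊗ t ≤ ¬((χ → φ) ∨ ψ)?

0.988

χ ∨ χ = max(0.419, 0.419) = 0.419
(χ ∨ χ) ∨ φ = max(0.419, 0.012) = 0.419
So the left factor is (χ ∨ χ) ∨ φ = 0.419.
χ → φ = min(1, 1 − 0.419 + 0.012) = min(1, 0.593) = 0.593
(χ → φ) ∨ ψ = max(0.593, 0.180) = 0.593
¬((χ → φ) ∨ ψ) = 1 − 0.593 = 0.407
So the right-hand bound is ¬((χ → φ) ∨ ψ) = 0.407.
The residuum of the Łukasiewicz t-norm gives the supremum: min(1, 1 − 0.419 + 0.407).
1 − 0.419 + 0.407 = 0.988, so t = min(1, 0.988) = 0.988.
Check: 0.419 ⊗ 0.988 = max(0, 0.407) = 0.407 ≤ 0.407.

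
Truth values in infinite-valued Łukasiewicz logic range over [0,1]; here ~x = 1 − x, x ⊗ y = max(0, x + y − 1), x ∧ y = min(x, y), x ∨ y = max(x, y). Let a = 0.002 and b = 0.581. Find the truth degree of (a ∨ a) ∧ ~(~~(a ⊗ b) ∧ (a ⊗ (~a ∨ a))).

0.002

a ∨ a = max(0.002, 0.002) = 0.002
a ⊗ b = max(0, 0.002 + 0.581 − 1) = max(0, -0.417) = 0.000
~(a ⊗ b) = 1 − 0.000 = 1.000
~~(a ⊗ b) = 1 − 1.000 = 0.000
~a = 1 − 0.002 = 0.998
~a ∨ a = max(0.998, 0.002) = 0.998
a ⊗ (~a ∨ a) = max(0, 0.002 + 0.998 − 1) = max(0, 0.000) = 0.000
~~(a ⊗ b) ∧ (a ⊗ (~a ∨ a)) = min(0.000, 0.000) = 0.000
~(~~(a ⊗ b) ∧ (a ⊗ (~a ∨ a))) = 1 − 0.000 = 1.000
(a ∨ a) ∧ ~(~~(a ⊗ b) ∧ (a ⊗ (~a ∨ a))) = min(0.002, 1.000) = 0.002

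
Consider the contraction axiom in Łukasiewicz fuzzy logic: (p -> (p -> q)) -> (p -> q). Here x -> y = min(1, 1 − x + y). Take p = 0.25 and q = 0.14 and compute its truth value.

p -> q = min(1, 1 − 0.25 + 0.14) = min(1, 0.89) = 0.89
p -> (p -> q) = min(1, 1 − 0.25 + 0.89) = min(1, 1.64) = 1.00
(p -> (p -> q)) -> (p -> q) = min(1, 1 − 1.00 + 0.89) = min(1, 0.89) = 0.89
(The value 0.89 < 1 shows this instance is not satisfied; fails in Ł∞ (the t-norm is not idempotent).)

0.89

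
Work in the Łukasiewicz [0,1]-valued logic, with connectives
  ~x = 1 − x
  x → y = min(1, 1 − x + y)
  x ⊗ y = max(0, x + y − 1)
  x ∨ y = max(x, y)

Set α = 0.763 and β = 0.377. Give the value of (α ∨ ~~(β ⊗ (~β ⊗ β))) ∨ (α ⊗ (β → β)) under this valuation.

~β = 1 − 0.377 = 0.623
~β ⊗ β = max(0, 0.623 + 0.377 − 1) = max(0, 0.000) = 0.000
β ⊗ (~β ⊗ β) = max(0, 0.377 + 0.000 − 1) = max(0, -0.623) = 0.000
~(β ⊗ (~β ⊗ β)) = 1 − 0.000 = 1.000
~~(β ⊗ (~β ⊗ β)) = 1 − 1.000 = 0.000
α ∨ ~~(β ⊗ (~β ⊗ β)) = max(0.763, 0.000) = 0.763
β → β = min(1, 1 − 0.377 + 0.377) = min(1, 1.000) = 1.000
α ⊗ (β → β) = max(0, 0.763 + 1.000 − 1) = max(0, 0.763) = 0.763
(α ∨ ~~(β ⊗ (~β ⊗ β))) ∨ (α ⊗ (β → β)) = max(0.763, 0.763) = 0.763

0.763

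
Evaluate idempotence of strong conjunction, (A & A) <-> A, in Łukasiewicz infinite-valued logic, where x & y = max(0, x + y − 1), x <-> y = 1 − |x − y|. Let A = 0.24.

0.76

A & A = max(0, 0.24 + 0.24 − 1) = max(0, -0.52) = 0.00
(A & A) <-> A = 1 − |0.00 − 0.24| = 1 − 0.24 = 0.76
(The value 0.76 < 1 shows this instance is not satisfied; fails in Ł∞ since a ⊗ a = max(0, 2a−1) ≠ a in general.)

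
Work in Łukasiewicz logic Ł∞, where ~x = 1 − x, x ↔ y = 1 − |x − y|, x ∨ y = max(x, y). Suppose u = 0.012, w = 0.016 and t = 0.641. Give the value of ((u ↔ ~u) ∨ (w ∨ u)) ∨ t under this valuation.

0.641

~u = 1 − 0.012 = 0.988
u ↔ ~u = 1 − |0.012 − 0.988| = 1 − 0.976 = 0.024
w ∨ u = max(0.016, 0.012) = 0.016
(u ↔ ~u) ∨ (w ∨ u) = max(0.024, 0.016) = 0.024
((u ↔ ~u) ∨ (w ∨ u)) ∨ t = max(0.024, 0.641) = 0.641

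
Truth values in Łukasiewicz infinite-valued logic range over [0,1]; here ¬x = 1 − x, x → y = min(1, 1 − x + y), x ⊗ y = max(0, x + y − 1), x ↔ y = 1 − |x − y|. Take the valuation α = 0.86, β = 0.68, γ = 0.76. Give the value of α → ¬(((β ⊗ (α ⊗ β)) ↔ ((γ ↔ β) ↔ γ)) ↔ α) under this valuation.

α ⊗ β = max(0, 0.86 + 0.68 − 1) = max(0, 0.54) = 0.54
β ⊗ (α ⊗ β) = max(0, 0.68 + 0.54 − 1) = max(0, 0.22) = 0.22
γ ↔ β = 1 − |0.76 − 0.68| = 1 − 0.08 = 0.92
(γ ↔ β) ↔ γ = 1 − |0.92 − 0.76| = 1 − 0.16 = 0.84
(β ⊗ (α ⊗ β)) ↔ ((γ ↔ β) ↔ γ) = 1 − |0.22 − 0.84| = 1 − 0.62 = 0.38
((β ⊗ (α ⊗ β)) ↔ ((γ ↔ β) ↔ γ)) ↔ α = 1 − |0.38 − 0.86| = 1 − 0.48 = 0.52
¬(((β ⊗ (α ⊗ β)) ↔ ((γ ↔ β) ↔ γ)) ↔ α) = 1 − 0.52 = 0.48
α → ¬(((β ⊗ (α ⊗ β)) ↔ ((γ ↔ β) ↔ γ)) ↔ α) = min(1, 1 − 0.86 + 0.48) = min(1, 0.62) = 0.62

0.62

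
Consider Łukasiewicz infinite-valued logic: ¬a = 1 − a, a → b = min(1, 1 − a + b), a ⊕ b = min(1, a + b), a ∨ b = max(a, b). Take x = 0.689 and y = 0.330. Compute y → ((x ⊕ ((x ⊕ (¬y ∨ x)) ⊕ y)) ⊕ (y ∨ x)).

1.000

¬y = 1 − 0.330 = 0.670
¬y ∨ x = max(0.670, 0.689) = 0.689
x ⊕ (¬y ∨ x) = min(1, 0.689 + 0.689) = min(1, 1.378) = 1.000
(x ⊕ (¬y ∨ x)) ⊕ y = min(1, 1.000 + 0.330) = min(1, 1.330) = 1.000
x ⊕ ((x ⊕ (¬y ∨ x)) ⊕ y) = min(1, 0.689 + 1.000) = min(1, 1.689) = 1.000
y ∨ x = max(0.330, 0.689) = 0.689
(x ⊕ ((x ⊕ (¬y ∨ x)) ⊕ y)) ⊕ (y ∨ x) = min(1, 1.000 + 0.689) = min(1, 1.689) = 1.000
y → ((x ⊕ ((x ⊕ (¬y ∨ x)) ⊕ y)) ⊕ (y ∨ x)) = min(1, 1 − 0.330 + 1.000) = min(1, 1.670) = 1.000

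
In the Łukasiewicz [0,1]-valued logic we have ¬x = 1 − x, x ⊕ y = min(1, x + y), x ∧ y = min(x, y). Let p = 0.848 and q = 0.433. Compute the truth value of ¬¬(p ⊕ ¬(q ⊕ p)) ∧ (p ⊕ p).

q ⊕ p = min(1, 0.433 + 0.848) = min(1, 1.281) = 1.000
¬(q ⊕ p) = 1 − 1.000 = 0.000
p ⊕ ¬(q ⊕ p) = min(1, 0.848 + 0.000) = min(1, 0.848) = 0.848
¬(p ⊕ ¬(q ⊕ p)) = 1 − 0.848 = 0.152
¬¬(p ⊕ ¬(q ⊕ p)) = 1 − 0.152 = 0.848
p ⊕ p = min(1, 0.848 + 0.848) = min(1, 1.696) = 1.000
¬¬(p ⊕ ¬(q ⊕ p)) ∧ (p ⊕ p) = min(0.848, 1.000) = 0.848

0.848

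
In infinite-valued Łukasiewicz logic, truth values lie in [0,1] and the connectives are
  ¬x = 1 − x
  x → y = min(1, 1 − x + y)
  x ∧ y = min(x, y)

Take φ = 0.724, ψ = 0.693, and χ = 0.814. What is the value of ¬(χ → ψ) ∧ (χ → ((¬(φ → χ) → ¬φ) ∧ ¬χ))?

0.121

χ → ψ = min(1, 1 − 0.814 + 0.693) = min(1, 0.879) = 0.879
¬(χ → ψ) = 1 − 0.879 = 0.121
φ → χ = min(1, 1 − 0.724 + 0.814) = min(1, 1.090) = 1.000
¬(φ → χ) = 1 − 1.000 = 0.000
¬φ = 1 − 0.724 = 0.276
¬(φ → χ) → ¬φ = min(1, 1 − 0.000 + 0.276) = min(1, 1.276) = 1.000
¬χ = 1 − 0.814 = 0.186
(¬(φ → χ) → ¬φ) ∧ ¬χ = min(1.000, 0.186) = 0.186
χ → ((¬(φ → χ) → ¬φ) ∧ ¬χ) = min(1, 1 − 0.814 + 0.186) = min(1, 0.372) = 0.372
¬(χ → ψ) ∧ (χ → ((¬(φ → χ) → ¬φ) ∧ ¬χ)) = min(0.121, 0.372) = 0.121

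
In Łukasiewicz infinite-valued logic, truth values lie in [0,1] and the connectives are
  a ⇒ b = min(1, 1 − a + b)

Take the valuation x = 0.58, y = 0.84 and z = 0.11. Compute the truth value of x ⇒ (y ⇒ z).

y ⇒ z = min(1, 1 − 0.84 + 0.11) = min(1, 0.27) = 0.27
x ⇒ (y ⇒ z) = min(1, 1 − 0.58 + 0.27) = min(1, 0.69) = 0.69

0.69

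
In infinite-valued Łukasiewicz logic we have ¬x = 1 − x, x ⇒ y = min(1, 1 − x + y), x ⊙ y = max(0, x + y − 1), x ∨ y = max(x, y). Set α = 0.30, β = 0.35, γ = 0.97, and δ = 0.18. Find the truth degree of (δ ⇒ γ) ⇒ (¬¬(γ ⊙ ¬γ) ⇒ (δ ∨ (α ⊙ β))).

δ ⇒ γ = min(1, 1 − 0.18 + 0.97) = min(1, 1.79) = 1.00
¬γ = 1 − 0.97 = 0.03
γ ⊙ ¬γ = max(0, 0.97 + 0.03 − 1) = max(0, 0.00) = 0.00
¬(γ ⊙ ¬γ) = 1 − 0.00 = 1.00
¬¬(γ ⊙ ¬γ) = 1 − 1.00 = 0.00
α ⊙ β = max(0, 0.30 + 0.35 − 1) = max(0, -0.35) = 0.00
δ ∨ (α ⊙ β) = max(0.18, 0.00) = 0.18
¬¬(γ ⊙ ¬γ) ⇒ (δ ∨ (α ⊙ β)) = min(1, 1 − 0.00 + 0.18) = min(1, 1.18) = 1.00
(δ ⇒ γ) ⇒ (¬¬(γ ⊙ ¬γ) ⇒ (δ ∨ (α ⊙ β))) = min(1, 1 − 1.00 + 1.00) = min(1, 1.00) = 1.00

1.00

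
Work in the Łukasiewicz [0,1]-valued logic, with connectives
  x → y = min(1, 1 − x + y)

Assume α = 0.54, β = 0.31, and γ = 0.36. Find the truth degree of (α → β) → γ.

α → β = min(1, 1 − 0.54 + 0.31) = min(1, 0.77) = 0.77
(α → β) → γ = min(1, 1 − 0.77 + 0.36) = min(1, 0.59) = 0.59

0.59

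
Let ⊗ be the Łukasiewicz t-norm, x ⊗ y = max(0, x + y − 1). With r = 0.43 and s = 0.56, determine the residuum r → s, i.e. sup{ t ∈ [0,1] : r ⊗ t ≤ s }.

1.00

The residuum of the Łukasiewicz t-norm gives the supremum: min(1, 1 − 0.43 + 0.56).
1 − 0.43 + 0.56 = 1.13, so t = min(1, 1.13) = 1.00.
Check: 0.43 ⊗ 1.00 = max(0, 0.43) = 0.43 ≤ 0.56.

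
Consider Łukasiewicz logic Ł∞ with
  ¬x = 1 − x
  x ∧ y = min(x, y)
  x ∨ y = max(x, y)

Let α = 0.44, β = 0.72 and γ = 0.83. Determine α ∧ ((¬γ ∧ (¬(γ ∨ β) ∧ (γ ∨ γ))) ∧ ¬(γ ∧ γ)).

0.17

¬γ = 1 − 0.83 = 0.17
γ ∨ β = max(0.83, 0.72) = 0.83
¬(γ ∨ β) = 1 − 0.83 = 0.17
γ ∨ γ = max(0.83, 0.83) = 0.83
¬(γ ∨ β) ∧ (γ ∨ γ) = min(0.17, 0.83) = 0.17
¬γ ∧ (¬(γ ∨ β) ∧ (γ ∨ γ)) = min(0.17, 0.17) = 0.17
γ ∧ γ = min(0.83, 0.83) = 0.83
¬(γ ∧ γ) = 1 − 0.83 = 0.17
(¬γ ∧ (¬(γ ∨ β) ∧ (γ ∨ γ))) ∧ ¬(γ ∧ γ) = min(0.17, 0.17) = 0.17
α ∧ ((¬γ ∧ (¬(γ ∨ β) ∧ (γ ∨ γ))) ∧ ¬(γ ∧ γ)) = min(0.44, 0.17) = 0.17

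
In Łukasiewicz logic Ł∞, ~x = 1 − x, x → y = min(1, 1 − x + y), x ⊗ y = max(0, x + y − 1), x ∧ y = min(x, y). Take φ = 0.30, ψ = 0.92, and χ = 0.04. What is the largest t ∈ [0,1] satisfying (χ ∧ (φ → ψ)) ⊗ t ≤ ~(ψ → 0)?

φ → ψ = min(1, 1 − 0.30 + 0.92) = min(1, 1.62) = 1.00
χ ∧ (φ → ψ) = min(0.04, 1.00) = 0.04
So the left factor is χ ∧ (φ → ψ) = 0.04.
ψ → 0 = min(1, 1 − 0.92 + 0.00) = min(1, 0.08) = 0.08
~(ψ → 0) = 1 − 0.08 = 0.92
So the right-hand bound is ~(ψ → 0) = 0.92.
The residuum of the Łukasiewicz t-norm gives the supremum: min(1, 1 − 0.04 + 0.92).
1 − 0.04 + 0.92 = 1.88, so t = min(1, 1.88) = 1.00.
Check: 0.04 ⊗ 1.00 = max(0, 0.04) = 0.04 ≤ 0.92.

1.00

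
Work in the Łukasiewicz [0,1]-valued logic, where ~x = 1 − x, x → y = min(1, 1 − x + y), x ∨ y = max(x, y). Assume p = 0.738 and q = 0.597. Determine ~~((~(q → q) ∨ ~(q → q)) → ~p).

q → q = min(1, 1 − 0.597 + 0.597) = min(1, 1.000) = 1.000
~(q → q) = 1 − 1.000 = 0.000
~(q → q) ∨ ~(q → q) = max(0.000, 0.000) = 0.000
~p = 1 − 0.738 = 0.262
(~(q → q) ∨ ~(q → q)) → ~p = min(1, 1 − 0.000 + 0.262) = min(1, 1.262) = 1.000
~((~(q → q) ∨ ~(q → q)) → ~p) = 1 − 1.000 = 0.000
~~((~(q → q) ∨ ~(q → q)) → ~p) = 1 − 0.000 = 1.000

1.000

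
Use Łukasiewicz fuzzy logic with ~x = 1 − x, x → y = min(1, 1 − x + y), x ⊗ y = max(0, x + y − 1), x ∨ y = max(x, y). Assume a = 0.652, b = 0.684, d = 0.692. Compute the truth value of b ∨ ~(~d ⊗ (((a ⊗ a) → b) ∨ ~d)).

~d = 1 − 0.692 = 0.308
a ⊗ a = max(0, 0.652 + 0.652 − 1) = max(0, 0.304) = 0.304
(a ⊗ a) → b = min(1, 1 − 0.304 + 0.684) = min(1, 1.380) = 1.000
((a ⊗ a) → b) ∨ ~d = max(1.000, 0.308) = 1.000
~d ⊗ (((a ⊗ a) → b) ∨ ~d) = max(0, 0.308 + 1.000 − 1) = max(0, 0.308) = 0.308
~(~d ⊗ (((a ⊗ a) → b) ∨ ~d)) = 1 − 0.308 = 0.692
b ∨ ~(~d ⊗ (((a ⊗ a) → b) ∨ ~d)) = max(0.684, 0.692) = 0.692

0.692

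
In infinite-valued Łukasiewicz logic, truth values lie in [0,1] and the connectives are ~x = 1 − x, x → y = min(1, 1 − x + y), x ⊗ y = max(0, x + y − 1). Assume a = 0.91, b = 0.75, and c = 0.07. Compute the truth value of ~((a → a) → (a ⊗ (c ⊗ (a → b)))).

a → a = min(1, 1 − 0.91 + 0.91) = min(1, 1.00) = 1.00
a → b = min(1, 1 − 0.91 + 0.75) = min(1, 0.84) = 0.84
c ⊗ (a → b) = max(0, 0.07 + 0.84 − 1) = max(0, -0.09) = 0.00
a ⊗ (c ⊗ (a → b)) = max(0, 0.91 + 0.00 − 1) = max(0, -0.09) = 0.00
(a → a) → (a ⊗ (c ⊗ (a → b))) = min(1, 1 − 1.00 + 0.00) = min(1, 0.00) = 0.00
~((a → a) → (a ⊗ (c ⊗ (a → b)))) = 1 − 0.00 = 1.00

1.00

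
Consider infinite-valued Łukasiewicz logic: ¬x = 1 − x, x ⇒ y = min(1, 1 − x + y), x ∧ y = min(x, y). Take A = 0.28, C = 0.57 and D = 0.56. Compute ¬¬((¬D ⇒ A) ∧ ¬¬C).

0.57

¬D = 1 − 0.56 = 0.44
¬D ⇒ A = min(1, 1 − 0.44 + 0.28) = min(1, 0.84) = 0.84
¬C = 1 − 0.57 = 0.43
¬¬C = 1 − 0.43 = 0.57
(¬D ⇒ A) ∧ ¬¬C = min(0.84, 0.57) = 0.57
¬((¬D ⇒ A) ∧ ¬¬C) = 1 − 0.57 = 0.43
¬¬((¬D ⇒ A) ∧ ¬¬C) = 1 − 0.43 = 0.57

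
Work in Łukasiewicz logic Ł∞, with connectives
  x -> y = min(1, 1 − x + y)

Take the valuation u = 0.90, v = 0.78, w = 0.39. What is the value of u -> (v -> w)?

v -> w = min(1, 1 − 0.78 + 0.39) = min(1, 0.61) = 0.61
u -> (v -> w) = min(1, 1 − 0.90 + 0.61) = min(1, 0.71) = 0.71

0.71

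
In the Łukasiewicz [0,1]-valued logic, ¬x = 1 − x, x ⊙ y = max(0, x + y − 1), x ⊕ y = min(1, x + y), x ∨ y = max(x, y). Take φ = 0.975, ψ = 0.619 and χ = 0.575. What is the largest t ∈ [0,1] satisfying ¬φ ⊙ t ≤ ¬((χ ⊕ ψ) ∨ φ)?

¬φ = 1 − 0.975 = 0.025
So the left factor is ¬φ = 0.025.
χ ⊕ ψ = min(1, 0.575 + 0.619) = min(1, 1.194) = 1.000
(χ ⊕ ψ) ∨ φ = max(1.000, 0.975) = 1.000
¬((χ ⊕ ψ) ∨ φ) = 1 − 1.000 = 0.000
So the right-hand bound is ¬((χ ⊕ ψ) ∨ φ) = 0.000.
The residuum of the Łukasiewicz t-norm gives the supremum: min(1, 1 − 0.025 + 0.000).
1 − 0.025 + 0.000 = 0.975, so t = min(1, 0.975) = 0.975.
Check: 0.025 ⊙ 0.975 = max(0, 0.000) = 0.000 ≤ 0.000.

0.975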